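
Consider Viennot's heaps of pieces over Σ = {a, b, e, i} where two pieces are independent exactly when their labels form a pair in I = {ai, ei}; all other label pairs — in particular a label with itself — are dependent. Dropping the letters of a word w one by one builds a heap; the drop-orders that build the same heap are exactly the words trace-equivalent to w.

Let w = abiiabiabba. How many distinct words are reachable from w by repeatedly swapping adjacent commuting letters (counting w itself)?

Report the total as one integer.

piece 0:a — minimal
piece 1:b rests on {0:a}
piece 2:i rests on {1:b}
piece 3:i rests on {2:i}
piece 4:a rests on {1:b}
piece 5:b rests on {3:i, 4:a}
piece 6:i rests on {5:b}
piece 7:a rests on {5:b}
piece 8:b rests on {6:i, 7:a}
piece 9:b rests on {8:b}
piece 10:a rests on {9:b}
minimal pieces: {0:a}
ways to finish when only these pieces remain (= sum over removing one remaining piece with nothing left below it):
  1 left: {10}→1
  2 left: {9,10}→1
  3 left: {8,9,10}→1
  4 left: {6,8,9,10}→1  {7,8,9,10}→1
  5 left: {6,7,8,9,10}→2
  6 left: {5,6,7,8,9,10}→2
  7 left: {3,5,6,7,8,9,10}→2  {4,5,6,7,8,9,10}→2
  8 left: {2,3,5,6,7,8,9,10}→2  {3,4,5,6,7,8,9,10}→4
  9 left: {2,3,4,5,6,7,8,9,10}→6
  placing 0:a first → 6 extensions

6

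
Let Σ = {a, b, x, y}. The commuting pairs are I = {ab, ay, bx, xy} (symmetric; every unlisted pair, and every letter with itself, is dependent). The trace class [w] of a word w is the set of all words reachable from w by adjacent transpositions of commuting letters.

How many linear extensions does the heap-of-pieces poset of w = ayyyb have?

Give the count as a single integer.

0(a) covers ∅
1(y) covers ∅
2(y) covers 1:y
3(y) covers 2:y
4(b) covers 3:y
floor of heap: 0:a, 1:y
completions by unplaced set U, small U first (add the entries for U minus each lowest piece of U):
  |U|=1: {0}:1  {4}:1
  |U|=2: {0,4}:2  {3,4}:1
  |U|=3: {0,3,4}:3  {2,3,4}:1
  start at 0(a): 1
  start at 1(y): 4
sum over floor = 5

5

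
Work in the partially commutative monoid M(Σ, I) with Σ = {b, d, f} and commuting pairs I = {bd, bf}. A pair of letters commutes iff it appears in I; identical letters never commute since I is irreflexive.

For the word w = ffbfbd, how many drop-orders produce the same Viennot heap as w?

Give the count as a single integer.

0(f) covers ∅
1(f) covers 0:f
2(b) covers ∅
3(f) covers 1:f
4(b) covers 2:b
5(d) covers 3:f
floor of heap: 0:f, 2:b
completions by unplaced set U, small U first (add the entries for U minus each lowest piece of U):
  |U|=1: {4}:1  {5}:1
  |U|=2: {2,4}:1  {3,5}:1  {4,5}:2
  |U|=3: {1,3,5}:1  {2,4,5}:3  {3,4,5}:3
  |U|=4: {0,1,3,5}:1  {1,3,4,5}:4  {2,3,4,5}:6
  start at 0(f): 10
  start at 2(b): 5
sum over floor = 15

15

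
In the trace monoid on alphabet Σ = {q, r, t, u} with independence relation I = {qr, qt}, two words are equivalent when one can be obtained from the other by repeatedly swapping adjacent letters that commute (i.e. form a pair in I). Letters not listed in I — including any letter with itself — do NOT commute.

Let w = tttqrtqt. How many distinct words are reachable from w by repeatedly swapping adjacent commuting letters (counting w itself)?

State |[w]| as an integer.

drop 0:t onto floor
drop 1:t onto {0:t}
drop 2:t onto {1:t}
drop 3:q onto floor
drop 4:r onto {2:t}
drop 5:t onto {4:r}
drop 6:q onto {3:q}
drop 7:t onto {5:t}
ground layer = {0:t, 3:q}
drop-orders for the pieces not yet dropped (sum over which currently-grounded one goes next):
  1 to go: {6} 1  {7} 1
  2 to go: {3,6} 1  {5,7} 1  {6,7} 2
  3 to go: {3,6,7} 3  {4,5,7} 1  {5,6,7} 3
  4 to go: {2,4,5,7} 1  {3,5,6,7} 6  {4,5,6,7} 4
  5 to go: {1,2,4,5,7} 1  {2,4,5,6,7} 5  {3,4,5,6,7} 10
  6 to go: {0,1,2,4,5,7} 1  {1,2,4,5,6,7} 6  {2,3,4,5,6,7} 15
  if 0:t drops first: 21 orders
  if 3:q drops first: 7 orders
heap linearizations: 28

28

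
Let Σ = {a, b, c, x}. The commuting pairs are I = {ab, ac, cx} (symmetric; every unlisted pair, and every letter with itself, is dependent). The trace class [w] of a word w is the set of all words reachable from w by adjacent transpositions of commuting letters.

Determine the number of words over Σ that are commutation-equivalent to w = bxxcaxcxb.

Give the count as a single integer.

21

piece 0:b — minimal
piece 1:x rests on {0:b}
piece 2:x rests on {1:x}
piece 3:c rests on {0:b}
piece 4:a rests on {2:x}
piece 5:x rests on {4:a}
piece 6:c rests on {3:c}
piece 7:x rests on {5:x}
piece 8:b rests on {6:c, 7:x}
minimal pieces: {0:b}
ways to finish when only these pieces remain (= sum over removing one remaining piece with nothing left below it):
  1 left: {8}→1
  2 left: {6,8}→1  {7,8}→1
  3 left: {3,6,8}→1  {5,7,8}→1  {6,7,8}→2
  4 left: {3,6,7,8}→3  {4,5,7,8}→1  {5,6,7,8}→3
  5 left: {2,4,5,7,8}→1  {3,5,6,7,8}→6  {4,5,6,7,8}→4
  6 left: {1,2,4,5,7,8}→1  {2,4,5,6,7,8}→5  {3,4,5,6,7,8}→10
  7 left: {1,2,4,5,6,7,8}→6  {2,3,4,5,6,7,8}→15
  placing 0:b first → 21 extensions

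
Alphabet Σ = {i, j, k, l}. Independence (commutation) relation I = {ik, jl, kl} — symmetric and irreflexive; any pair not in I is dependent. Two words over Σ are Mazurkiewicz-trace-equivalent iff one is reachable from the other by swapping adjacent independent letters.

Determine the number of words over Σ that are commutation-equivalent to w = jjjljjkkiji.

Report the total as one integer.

21

0(j) covers ∅
1(j) covers 0:j
2(j) covers 1:j
3(l) covers ∅
4(j) covers 2:j
5(j) covers 4:j
6(k) covers 5:j
7(k) covers 6:k
8(i) covers 3:l, 5:j
9(j) covers 7:k, 8:i
10(i) covers 9:j
floor of heap: 0:j, 3:l
completions by unplaced set U, small U first (add the entries for U minus each lowest piece of U):
  |U|=1: {10}:1
  |U|=2: {9,10}:1
  |U|=3: {7,9,10}:1  {8,9,10}:1
  |U|=4: {3,8,9,10}:1  {6,7,9,10}:1  {7,8,9,10}:2
  |U|=5: {3,7,8,9,10}:3  {6,7,8,9,10}:3
  |U|=6: {3,6,7,8,9,10}:6  {5,6,7,8,9,10}:3
  |U|=7: {3,5,6,7,8,9,10}:9  {4,5,6,7,8,9,10}:3
  |U|=8: {2,4,5,6,7,8,9,10}:3  {3,4,5,6,7,8,9,10}:12
  |U|=9: {1,2,4,5,6,7,8,9,10}:3  {2,3,4,5,6,7,8,9,10}:15
  start at 0(j): 18
  start at 3(l): 3
sum over floor = 21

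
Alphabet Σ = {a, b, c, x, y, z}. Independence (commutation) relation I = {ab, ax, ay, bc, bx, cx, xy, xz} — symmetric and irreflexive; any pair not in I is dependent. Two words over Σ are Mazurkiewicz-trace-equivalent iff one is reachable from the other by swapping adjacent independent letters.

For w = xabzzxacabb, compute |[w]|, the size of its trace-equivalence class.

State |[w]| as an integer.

1100

piece 0:x — minimal
piece 1:a — minimal
piece 2:b — minimal
piece 3:z rests on {1:a, 2:b}
piece 4:z rests on {3:z}
piece 5:x rests on {0:x}
piece 6:a rests on {4:z}
piece 7:c rests on {6:a}
piece 8:a rests on {7:c}
piece 9:b rests on {4:z}
piece 10:b rests on {9:b}
minimal pieces: {0:x, 1:a, 2:b}
ways to finish when only these pieces remain (= sum over removing one remaining piece with nothing left below it):
  1 left: {5}→1  {8}→1  {10}→1
  2 left: {0,5}→1  {5,8}→2  {5,10}→2  {7,8}→1  {8,10}→2  {9,10}→1
  3 left: {0,5,8}→3  {0,5,10}→3  {5,7,8}→3  {5,8,10}→6  {5,9,10}→3  {6,7,8}→1  {7,8,10}→3  {8,9,10}→3
  4 left: {0,5,7,8}→6  {0,5,8,10}→12  {0,5,9,10}→6  {5,6,7,8}→4  {5,7,8,10}→12  {5,8,9,10}→12  {6,7,8,10}→4  {7,8,9,10}→6
  5 left: {0,5,6,7,8}→10  {0,5,7,8,10}→30  {0,5,8,9,10}→30  {5,6,7,8,10}→20  {5,7,8,9,10}→30  {6,7,8,9,10}→10
  6 left: {0,5,6,7,8,10}→60  {0,5,7,8,9,10}→90  {4,6,7,8,9,10}→10  {5,6,7,8,9,10}→60
  7 left: {0,5,6,7,8,9,10}→210  {3,4,6,7,8,9,10}→10  {4,5,6,7,8,9,10}→70
  8 left: {0,4,5,6,7,8,9,10}→280  {1,3,4,6,7,8,9,10}→10  {2,3,4,6,7,8,9,10}→10  {3,4,5,6,7,8,9,10}→80
  9 left: {0,3,4,5,6,7,8,9,10}→360  {1,2,3,4,6,7,8,9,10}→20  {1,3,4,5,6,7,8,9,10}→90  {2,3,4,5,6,7,8,9,10}→90
  placing 0:x first → 200 extensions
  placing 1:a first → 450 extensions
  placing 2:b first → 450 extensions
total linear extensions = 1100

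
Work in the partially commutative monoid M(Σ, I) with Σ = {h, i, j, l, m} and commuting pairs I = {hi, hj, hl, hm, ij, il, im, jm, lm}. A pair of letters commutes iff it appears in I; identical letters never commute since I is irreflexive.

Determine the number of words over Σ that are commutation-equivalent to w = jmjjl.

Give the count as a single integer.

5

drop 0:j onto floor
drop 1:m onto floor
drop 2:j onto {0:j}
drop 3:j onto {2:j}
drop 4:l onto {3:j}
ground layer = {0:j, 1:m}
drop-orders for the pieces not yet dropped (sum over which currently-grounded one goes next):
  1 to go: {1} 1  {4} 1
  2 to go: {1,4} 2  {3,4} 1
  3 to go: {1,3,4} 3  {2,3,4} 1
  if 0:j drops first: 4 orders
  if 1:m drops first: 1 orders
heap linearizations: 5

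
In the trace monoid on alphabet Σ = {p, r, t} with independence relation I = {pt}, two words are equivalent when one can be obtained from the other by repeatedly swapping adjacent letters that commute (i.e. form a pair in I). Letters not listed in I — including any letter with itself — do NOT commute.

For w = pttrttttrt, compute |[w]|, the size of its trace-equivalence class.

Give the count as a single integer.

3

0(p) covers ∅
1(t) covers ∅
2(t) covers 1:t
3(r) covers 0:p, 2:t
4(t) covers 3:r
5(t) covers 4:t
6(t) covers 5:t
7(t) covers 6:t
8(r) covers 7:t
9(t) covers 8:r
floor of heap: 0:p, 1:t
completions by unplaced set U, small U first (add the entries for U minus each lowest piece of U):
  |U|=1: {9}:1
  |U|=2: {8,9}:1
  |U|=3: {7,8,9}:1
  |U|=4: {6,7,8,9}:1
  |U|=5: {5,6,7,8,9}:1
  |U|=6: {4,5,6,7,8,9}:1
  |U|=7: {3,4,5,6,7,8,9}:1
  |U|=8: {0,3,4,5,6,7,8,9}:1  {2,3,4,5,6,7,8,9}:1
  start at 0(p): 1
  start at 1(t): 2
sum over floor = 3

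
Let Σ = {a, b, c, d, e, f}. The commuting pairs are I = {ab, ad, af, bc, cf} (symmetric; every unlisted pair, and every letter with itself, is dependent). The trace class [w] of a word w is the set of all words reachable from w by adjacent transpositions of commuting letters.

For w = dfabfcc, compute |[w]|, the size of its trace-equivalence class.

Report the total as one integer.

30

piece 0:d — minimal
piece 1:f rests on {0:d}
piece 2:a — minimal
piece 3:b rests on {1:f}
piece 4:f rests on {3:b}
piece 5:c rests on {0:d, 2:a}
piece 6:c rests on {5:c}
minimal pieces: {0:d, 2:a}
ways to finish when only these pieces remain (= sum over removing one remaining piece with nothing left below it):
  1 left: {4}→1  {6}→1
  2 left: {3,4}→1  {4,6}→2  {5,6}→1
  3 left: {1,3,4}→1  {2,5,6}→1  {3,4,6}→3  {4,5,6}→3
  4 left: {1,3,4,6}→4  {2,4,5,6}→4  {3,4,5,6}→6
  5 left: {1,3,4,5,6}→10  {2,3,4,5,6}→10
  placing 0:d first → 20 extensions
  placing 2:a first → 10 extensions
total linear extensions = 30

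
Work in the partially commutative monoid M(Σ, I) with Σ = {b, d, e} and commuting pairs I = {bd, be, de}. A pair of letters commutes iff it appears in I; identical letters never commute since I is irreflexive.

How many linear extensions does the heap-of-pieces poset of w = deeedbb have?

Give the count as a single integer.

210

0(d) covers ∅
1(e) covers ∅
2(e) covers 1:e
3(e) covers 2:e
4(d) covers 0:d
5(b) covers ∅
6(b) covers 5:b
floor of heap: 0:d, 1:e, 5:b
completions by unplaced set U, small U first (add the entries for U minus each lowest piece of U):
  |U|=1: {3}:1  {4}:1  {6}:1
  |U|=2: {0,4}:1  {2,3}:1  {3,4}:2  {3,6}:2  {4,6}:2  {5,6}:1
  |U|=3: {0,3,4}:3  {0,4,6}:3  {1,2,3}:1  {2,3,4}:3  {2,3,6}:3  {3,4,6}:6  {3,5,6}:3  {4,5,6}:3
  |U|=4: {0,2,3,4}:6  {0,3,4,6}:12  {0,4,5,6}:6  {1,2,3,4}:4  {1,2,3,6}:4  {2,3,4,6}:12  {2,3,5,6}:6  {3,4,5,6}:12
  |U|=5: {0,1,2,3,4}:10  {0,2,3,4,6}:30  {0,3,4,5,6}:30  {1,2,3,4,6}:20  {1,2,3,5,6}:10  {2,3,4,5,6}:30
  start at 0(d): 60
  start at 1(e): 90
  start at 5(b): 60
sum over floor = 210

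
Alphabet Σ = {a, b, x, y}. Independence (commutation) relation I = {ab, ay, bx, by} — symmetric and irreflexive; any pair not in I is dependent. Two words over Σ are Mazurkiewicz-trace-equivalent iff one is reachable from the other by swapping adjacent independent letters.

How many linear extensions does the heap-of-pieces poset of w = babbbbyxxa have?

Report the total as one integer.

504

drop 0:b onto floor
drop 1:a onto floor
drop 2:b onto {0:b}
drop 3:b onto {2:b}
drop 4:b onto {3:b}
drop 5:b onto {4:b}
drop 6:y onto floor
drop 7:x onto {1:a, 6:y}
drop 8:x onto {7:x}
drop 9:a onto {8:x}
ground layer = {0:b, 1:a, 6:y}
drop-orders for the pieces not yet dropped (sum over which currently-grounded one goes next):
  1 to go: {5} 1  {9} 1
  2 to go: {4,5} 1  {5,9} 2  {8,9} 1
  3 to go: {3,4,5} 1  {4,5,9} 3  {5,8,9} 3  {7,8,9} 1
  4 to go: {1,7,8,9} 1  {2,3,4,5} 1  {3,4,5,9} 4  {4,5,8,9} 6  {5,7,8,9} 4  {6,7,8,9} 1
  5 to go: {0,2,3,4,5} 1  {1,5,7,8,9} 5  {1,6,7,8,9} 2  {2,3,4,5,9} 5  {3,4,5,8,9} 10  {4,5,7,8,9} 10  {5,6,7,8,9} 5
  6 to go: {0,2,3,4,5,9} 6  {1,4,5,7,8,9} 15  {1,5,6,7,8,9} 12  {2,3,4,5,8,9} 15  {3,4,5,7,8,9} 20  {4,5,6,7,8,9} 15
  7 to go: {0,2,3,4,5,8,9} 21  {1,3,4,5,7,8,9} 35  {1,4,5,6,7,8,9} 42  {2,3,4,5,7,8,9} 35  {3,4,5,6,7,8,9} 35
  8 to go: {0,2,3,4,5,7,8,9} 56  {1,2,3,4,5,7,8,9} 70  {1,3,4,5,6,7,8,9} 112  {2,3,4,5,6,7,8,9} 70
  if 0:b drops first: 252 orders
  if 1:a drops first: 126 orders
  if 6:y drops first: 126 orders
heap linearizations: 504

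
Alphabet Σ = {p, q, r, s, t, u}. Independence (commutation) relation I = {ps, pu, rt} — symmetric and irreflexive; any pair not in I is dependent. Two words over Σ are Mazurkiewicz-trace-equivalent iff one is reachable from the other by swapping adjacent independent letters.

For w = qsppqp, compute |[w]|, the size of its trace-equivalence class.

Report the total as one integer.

3

piece 0:q — minimal
piece 1:s rests on {0:q}
piece 2:p rests on {0:q}
piece 3:p rests on {2:p}
piece 4:q rests on {1:s, 3:p}
piece 5:p rests on {4:q}
minimal pieces: {0:q}
ways to finish when only these pieces remain (= sum over removing one remaining piece with nothing left below it):
  1 left: {5}→1
  2 left: {4,5}→1
  3 left: {1,4,5}→1  {3,4,5}→1
  4 left: {1,3,4,5}→2  {2,3,4,5}→1
  placing 0:q first → 3 extensions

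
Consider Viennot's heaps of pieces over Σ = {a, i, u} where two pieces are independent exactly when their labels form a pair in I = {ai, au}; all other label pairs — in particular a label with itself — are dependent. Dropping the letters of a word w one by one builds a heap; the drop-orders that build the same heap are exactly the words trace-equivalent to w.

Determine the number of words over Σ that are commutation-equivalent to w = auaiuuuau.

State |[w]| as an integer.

84

drop 0:a onto floor
drop 1:u onto floor
drop 2:a onto {0:a}
drop 3:i onto {1:u}
drop 4:u onto {3:i}
drop 5:u onto {4:u}
drop 6:u onto {5:u}
drop 7:a onto {2:a}
drop 8:u onto {6:u}
ground layer = {0:a, 1:u}
drop-orders for the pieces not yet dropped (sum over which currently-grounded one goes next):
  1 to go: {7} 1  {8} 1
  2 to go: {2,7} 1  {6,8} 1  {7,8} 2
  3 to go: {0,2,7} 1  {2,7,8} 3  {5,6,8} 1  {6,7,8} 3
  4 to go: {0,2,7,8} 4  {2,6,7,8} 6  {4,5,6,8} 1  {5,6,7,8} 4
  5 to go: {0,2,6,7,8} 10  {2,5,6,7,8} 10  {3,4,5,6,8} 1  {4,5,6,7,8} 5
  6 to go: {0,2,5,6,7,8} 20  {1,3,4,5,6,8} 1  {2,4,5,6,7,8} 15  {3,4,5,6,7,8} 6
  7 to go: {0,2,4,5,6,7,8} 35  {1,3,4,5,6,7,8} 7  {2,3,4,5,6,7,8} 21
  if 0:a drops first: 28 orders
  if 1:u drops first: 56 orders
heap linearizations: 84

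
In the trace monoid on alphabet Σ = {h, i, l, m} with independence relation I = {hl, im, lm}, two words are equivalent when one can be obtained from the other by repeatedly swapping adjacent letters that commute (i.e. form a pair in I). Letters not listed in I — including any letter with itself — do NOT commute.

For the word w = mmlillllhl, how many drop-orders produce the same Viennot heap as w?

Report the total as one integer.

116

0(m) covers ∅
1(m) covers 0:m
2(l) covers ∅
3(i) covers 2:l
4(l) covers 3:i
5(l) covers 4:l
6(l) covers 5:l
7(l) covers 6:l
8(h) covers 1:m, 3:i
9(l) covers 7:l
floor of heap: 0:m, 2:l
completions by unplaced set U, small U first (add the entries for U minus each lowest piece of U):
  |U|=1: {8}:1  {9}:1
  |U|=2: {1,8}:1  {7,9}:1  {8,9}:2
  |U|=3: {0,1,8}:1  {1,8,9}:3  {6,7,9}:1  {7,8,9}:3
  |U|=4: {0,1,8,9}:4  {1,7,8,9}:6  {5,6,7,9}:1  {6,7,8,9}:4
  |U|=5: {0,1,7,8,9}:10  {1,6,7,8,9}:10  {4,5,6,7,9}:1  {5,6,7,8,9}:5
  |U|=6: {0,1,6,7,8,9}:20  {1,5,6,7,8,9}:15  {4,5,6,7,8,9}:6
  |U|=7: {0,1,5,6,7,8,9}:35  {1,4,5,6,7,8,9}:21  {3,4,5,6,7,8,9}:6
  |U|=8: {0,1,4,5,6,7,8,9}:56  {1,3,4,5,6,7,8,9}:27  {2,3,4,5,6,7,8,9}:6
  start at 0(m): 33
  start at 2(l): 83
sum over floor = 116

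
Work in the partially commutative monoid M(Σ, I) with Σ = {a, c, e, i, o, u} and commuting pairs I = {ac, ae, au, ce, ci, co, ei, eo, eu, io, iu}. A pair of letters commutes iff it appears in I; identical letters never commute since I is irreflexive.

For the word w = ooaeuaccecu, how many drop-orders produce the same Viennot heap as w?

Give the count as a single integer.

1155

#0=o has no predecessor
#1=o depends on [0:o]
#2=a depends on [1:o]
#3=e has no predecessor
#4=u depends on [1:o]
#5=a depends on [2:a]
#6=c depends on [4:u]
#7=c depends on [6:c]
#8=e depends on [3:e]
#9=c depends on [7:c]
#10=u depends on [9:c]
sources: [0:o, 3:e]
N(rest) = Σ N(rest − s) over sources s of rest; N(one piece) = 1:
  size 1 → [5]=1  [8]=1  [10]=1
  size 2 → [2,5]=1  [3,8]=1  [5,8]=2  [5,10]=2  [8,10]=2  [9,10]=1
  size 3 → [2,5,8]=3  [2,5,10]=3  [3,5,8]=3  [3,8,10]=3  [5,8,10]=6  [5,9,10]=3  [7,9,10]=1  [8,9,10]=3
  size 4 → [2,3,5,8]=6  [2,5,8,10]=12  [2,5,9,10]=6  [3,5,8,10]=12  [3,8,9,10]=6  [5,7,9,10]=4  [5,8,9,10]=12  [6,7,9,10]=1  [7,8,9,10]=4
  size 5 → [2,3,5,8,10]=30  [2,5,7,9,10]=10  [2,5,8,9,10]=30  [3,5,8,9,10]=30  [3,7,8,9,10]=10  [4,6,7,9,10]=1  [5,6,7,9,10]=5  [5,7,8,9,10]=20  [6,7,8,9,10]=5
  size 6 → [2,3,5,8,9,10]=90  [2,5,6,7,9,10]=15  [2,5,7,8,9,10]=60  [3,5,7,8,9,10]=60  [3,6,7,8,9,10]=15  [4,5,6,7,9,10]=6  [4,6,7,8,9,10]=6  [5,6,7,8,9,10]=30
  size 7 → [2,3,5,7,8,9,10]=210  [2,4,5,6,7,9,10]=21  [2,5,6,7,8,9,10]=105  [3,4,6,7,8,9,10]=21  [3,5,6,7,8,9,10]=105  [4,5,6,7,8,9,10]=42
  size 8 → [1,2,4,5,6,7,9,10]=21  [2,3,5,6,7,8,9,10]=420  [2,4,5,6,7,8,9,10]=168  [3,4,5,6,7,8,9,10]=168
  size 9 → [0,1,2,4,5,6,7,9,10]=21  [1,2,4,5,6,7,8,9,10]=189  [2,3,4,5,6,7,8,9,10]=756
  first=0(o) contributes 945
  first=3(e) contributes 210
|[w]| = 1155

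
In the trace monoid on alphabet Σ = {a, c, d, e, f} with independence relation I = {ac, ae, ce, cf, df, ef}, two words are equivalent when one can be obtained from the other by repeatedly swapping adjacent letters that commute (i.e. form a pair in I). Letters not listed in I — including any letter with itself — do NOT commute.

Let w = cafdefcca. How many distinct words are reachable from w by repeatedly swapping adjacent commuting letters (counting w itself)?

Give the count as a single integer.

258

0(c) covers ∅
1(a) covers ∅
2(f) covers 1:a
3(d) covers 0:c, 1:a
4(e) covers 3:d
5(f) covers 2:f
6(c) covers 3:d
7(c) covers 6:c
8(a) covers 3:d, 5:f
floor of heap: 0:c, 1:a
completions by unplaced set U, small U first (add the entries for U minus each lowest piece of U):
  |U|=1: {4}:1  {7}:1  {8}:1
  |U|=2: {4,7}:2  {4,8}:2  {5,8}:1  {6,7}:1  {7,8}:2
  |U|=3: {2,5,8}:1  {4,5,8}:3  {4,6,7}:3  {4,7,8}:6  {5,7,8}:3  {6,7,8}:3
  |U|=4: {2,4,5,8}:4  {2,5,7,8}:4  {4,5,7,8}:12  {4,6,7,8}:12  {5,6,7,8}:6
  |U|=5: {2,4,5,7,8}:20  {2,5,6,7,8}:10  {3,4,6,7,8}:12  {4,5,6,7,8}:30
  |U|=6: {0,3,4,6,7,8}:12  {2,4,5,6,7,8}:60  {3,4,5,6,7,8}:42
  |U|=7: {0,3,4,5,6,7,8}:54  {2,3,4,5,6,7,8}:102
  start at 0(c): 102
  start at 1(a): 156
sum over floor = 258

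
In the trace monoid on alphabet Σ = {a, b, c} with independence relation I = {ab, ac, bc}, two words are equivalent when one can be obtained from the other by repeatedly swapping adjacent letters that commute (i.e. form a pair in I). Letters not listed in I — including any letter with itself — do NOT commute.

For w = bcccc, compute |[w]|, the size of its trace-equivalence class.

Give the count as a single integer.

piece 0:b — minimal
piece 1:c — minimal
piece 2:c rests on {1:c}
piece 3:c rests on {2:c}
piece 4:c rests on {3:c}
minimal pieces: {0:b, 1:c}
ways to finish when only these pieces remain (= sum over removing one remaining piece with nothing left below it):
  1 left: {0}→1  {4}→1
  2 left: {0,4}→2  {3,4}→1
  3 left: {0,3,4}→3  {2,3,4}→1
  placing 0:b first → 1 extensions
  placing 1:c first → 4 extensions
total linear extensions = 5

5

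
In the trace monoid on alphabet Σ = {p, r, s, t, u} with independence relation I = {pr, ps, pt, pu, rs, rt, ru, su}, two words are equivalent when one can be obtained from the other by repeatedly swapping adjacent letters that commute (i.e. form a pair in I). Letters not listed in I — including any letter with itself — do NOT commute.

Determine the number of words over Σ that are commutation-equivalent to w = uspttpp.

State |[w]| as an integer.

70

0(u) covers ∅
1(s) covers ∅
2(p) covers ∅
3(t) covers 0:u, 1:s
4(t) covers 3:t
5(p) covers 2:p
6(p) covers 5:p
floor of heap: 0:u, 1:s, 2:p
completions by unplaced set U, small U first (add the entries for U minus each lowest piece of U):
  |U|=1: {4}:1  {6}:1
  |U|=2: {3,4}:1  {4,6}:2  {5,6}:1
  |U|=3: {0,3,4}:1  {1,3,4}:1  {2,5,6}:1  {3,4,6}:3  {4,5,6}:3
  |U|=4: {0,1,3,4}:2  {0,3,4,6}:4  {1,3,4,6}:4  {2,4,5,6}:4  {3,4,5,6}:6
  |U|=5: {0,1,3,4,6}:10  {0,3,4,5,6}:10  {1,3,4,5,6}:10  {2,3,4,5,6}:10
  start at 0(u): 20
  start at 1(s): 20
  start at 2(p): 30
sum over floor = 70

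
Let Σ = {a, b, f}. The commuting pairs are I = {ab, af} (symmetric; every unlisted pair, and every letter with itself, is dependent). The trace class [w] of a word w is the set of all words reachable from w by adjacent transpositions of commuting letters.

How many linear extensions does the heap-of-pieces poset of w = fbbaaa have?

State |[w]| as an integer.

drop 0:f onto floor
drop 1:b onto {0:f}
drop 2:b onto {1:b}
drop 3:a onto floor
drop 4:a onto {3:a}
drop 5:a onto {4:a}
ground layer = {0:f, 3:a}
drop-orders for the pieces not yet dropped (sum over which currently-grounded one goes next):
  1 to go: {2} 1  {5} 1
  2 to go: {1,2} 1  {2,5} 2  {4,5} 1
  3 to go: {0,1,2} 1  {1,2,5} 3  {2,4,5} 3  {3,4,5} 1
  4 to go: {0,1,2,5} 4  {1,2,4,5} 6  {2,3,4,5} 4
  if 0:f drops first: 10 orders
  if 3:a drops first: 10 orders
heap linearizations: 20

20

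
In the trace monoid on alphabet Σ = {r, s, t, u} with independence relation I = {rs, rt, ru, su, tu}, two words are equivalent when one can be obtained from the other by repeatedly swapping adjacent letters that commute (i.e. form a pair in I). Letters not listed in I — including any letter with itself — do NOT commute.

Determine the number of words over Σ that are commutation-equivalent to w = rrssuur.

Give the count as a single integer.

piece 0:r — minimal
piece 1:r rests on {0:r}
piece 2:s — minimal
piece 3:s rests on {2:s}
piece 4:u — minimal
piece 5:u rests on {4:u}
piece 6:r rests on {1:r}
minimal pieces: {0:r, 2:s, 4:u}
ways to finish when only these pieces remain (= sum over removing one remaining piece with nothing left below it):
  1 left: {3}→1  {5}→1  {6}→1
  2 left: {1,6}→1  {2,3}→1  {3,5}→2  {3,6}→2  {4,5}→1  {5,6}→2
  3 left: {0,1,6}→1  {1,3,6}→3  {1,5,6}→3  {2,3,5}→3  {2,3,6}→3  {3,4,5}→3  {3,5,6}→6  {4,5,6}→3
  4 left: {0,1,3,6}→4  {0,1,5,6}→4  {1,2,3,6}→6  {1,3,5,6}→12  {1,4,5,6}→6  {2,3,4,5}→6  {2,3,5,6}→12  {3,4,5,6}→12
  5 left: {0,1,2,3,6}→10  {0,1,3,5,6}→20  {0,1,4,5,6}→10  {1,2,3,5,6}→30  {1,3,4,5,6}→30  {2,3,4,5,6}→30
  placing 0:r first → 90 extensions
  placing 2:s first → 60 extensions
  placing 4:u first → 60 extensions
total linear extensions = 210

210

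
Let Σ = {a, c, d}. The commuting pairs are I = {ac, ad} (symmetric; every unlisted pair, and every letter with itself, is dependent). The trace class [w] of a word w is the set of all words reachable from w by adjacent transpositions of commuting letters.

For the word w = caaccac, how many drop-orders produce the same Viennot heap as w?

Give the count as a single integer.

piece 0:c — minimal
piece 1:a — minimal
piece 2:a rests on {1:a}
piece 3:c rests on {0:c}
piece 4:c rests on {3:c}
piece 5:a rests on {2:a}
piece 6:c rests on {4:c}
minimal pieces: {0:c, 1:a}
ways to finish when only these pieces remain (= sum over removing one remaining piece with nothing left below it):
  1 left: {5}→1  {6}→1
  2 left: {2,5}→1  {4,6}→1  {5,6}→2
  3 left: {1,2,5}→1  {2,5,6}→3  {3,4,6}→1  {4,5,6}→3
  4 left: {0,3,4,6}→1  {1,2,5,6}→4  {2,4,5,6}→6  {3,4,5,6}→4
  5 left: {0,3,4,5,6}→5  {1,2,4,5,6}→10  {2,3,4,5,6}→10
  placing 0:c first → 20 extensions
  placing 1:a first → 15 extensions
total linear extensions = 35

35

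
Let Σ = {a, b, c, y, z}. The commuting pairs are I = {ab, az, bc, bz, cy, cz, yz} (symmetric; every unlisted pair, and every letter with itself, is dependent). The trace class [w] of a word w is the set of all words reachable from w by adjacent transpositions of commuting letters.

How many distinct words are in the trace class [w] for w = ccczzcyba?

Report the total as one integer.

drop 0:c onto floor
drop 1:c onto {0:c}
drop 2:c onto {1:c}
drop 3:z onto floor
drop 4:z onto {3:z}
drop 5:c onto {2:c}
drop 6:y onto floor
drop 7:b onto {6:y}
drop 8:a onto {5:c, 6:y}
ground layer = {0:c, 3:z, 6:y}
drop-orders for the pieces not yet dropped (sum over which currently-grounded one goes next):
  1 to go: {4} 1  {7} 1  {8} 1
  2 to go: {3,4} 1  {4,7} 2  {4,8} 2  {5,8} 1  {7,8} 2
  3 to go: {2,5,8} 1  {3,4,7} 3  {3,4,8} 3  {4,5,8} 3  {4,7,8} 6  {5,7,8} 3  {6,7,8} 2
  4 to go: {1,2,5,8} 1  {2,4,5,8} 4  {2,5,7,8} 4  {3,4,5,8} 6  {3,4,7,8} 12  {4,5,7,8} 12  {4,6,7,8} 8  {5,6,7,8} 5
  5 to go: {0,1,2,5,8} 1  {1,2,4,5,8} 5  {1,2,5,7,8} 5  {2,3,4,5,8} 10  {2,4,5,7,8} 20  {2,5,6,7,8} 9  {3,4,5,7,8} 30  {3,4,6,7,8} 20  {4,5,6,7,8} 25
  6 to go: {0,1,2,4,5,8} 6  {0,1,2,5,7,8} 6  {1,2,3,4,5,8} 15  {1,2,4,5,7,8} 30  {1,2,5,6,7,8} 14  {2,3,4,5,7,8} 60  {2,4,5,6,7,8} 54  {3,4,5,6,7,8} 75
  7 to go: {0,1,2,3,4,5,8} 21  {0,1,2,4,5,7,8} 42  {0,1,2,5,6,7,8} 20  {1,2,3,4,5,7,8} 105  {1,2,4,5,6,7,8} 98  {2,3,4,5,6,7,8} 189
  if 0:c drops first: 392 orders
  if 3:z drops first: 160 orders
  if 6:y drops first: 168 orders
heap linearizations: 720

720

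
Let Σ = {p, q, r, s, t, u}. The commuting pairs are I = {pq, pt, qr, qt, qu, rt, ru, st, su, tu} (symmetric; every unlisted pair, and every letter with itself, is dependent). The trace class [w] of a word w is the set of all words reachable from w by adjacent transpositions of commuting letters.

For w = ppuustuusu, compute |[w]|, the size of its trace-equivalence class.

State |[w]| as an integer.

210

piece 0:p — minimal
piece 1:p rests on {0:p}
piece 2:u rests on {1:p}
piece 3:u rests on {2:u}
piece 4:s rests on {1:p}
piece 5:t — minimal
piece 6:u rests on {3:u}
piece 7:u rests on {6:u}
piece 8:s rests on {4:s}
piece 9:u rests on {7:u}
minimal pieces: {0:p, 5:t}
ways to finish when only these pieces remain (= sum over removing one remaining piece with nothing left below it):
  1 left: {5}→1  {8}→1  {9}→1
  2 left: {4,8}→1  {5,8}→2  {5,9}→2  {7,9}→1  {8,9}→2
  3 left: {4,5,8}→3  {4,8,9}→3  {5,7,9}→3  {5,8,9}→6  {6,7,9}→1  {7,8,9}→3
  4 left: {3,6,7,9}→1  {4,5,8,9}→12  {4,7,8,9}→6  {5,6,7,9}→4  {5,7,8,9}→12  {6,7,8,9}→4
  5 left: {2,3,6,7,9}→1  {3,5,6,7,9}→5  {3,6,7,8,9}→5  {4,5,7,8,9}→30  {4,6,7,8,9}→10  {5,6,7,8,9}→20
  6 left: {2,3,5,6,7,9}→6  {2,3,6,7,8,9}→6  {3,4,6,7,8,9}→15  {3,5,6,7,8,9}→30  {4,5,6,7,8,9}→60
  7 left: {2,3,4,6,7,8,9}→21  {2,3,5,6,7,8,9}→42  {3,4,5,6,7,8,9}→105
  8 left: {1,2,3,4,6,7,8,9}→21  {2,3,4,5,6,7,8,9}→168
  placing 0:p first → 189 extensions
  placing 5:t first → 21 extensions
total linear extensions = 210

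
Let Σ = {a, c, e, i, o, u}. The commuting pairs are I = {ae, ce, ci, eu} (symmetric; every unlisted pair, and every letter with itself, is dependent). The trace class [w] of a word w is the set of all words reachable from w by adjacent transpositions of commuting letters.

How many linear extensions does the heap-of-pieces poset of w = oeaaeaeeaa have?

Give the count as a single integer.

126

piece 0:o — minimal
piece 1:e rests on {0:o}
piece 2:a rests on {0:o}
piece 3:a rests on {2:a}
piece 4:e rests on {1:e}
piece 5:a rests on {3:a}
piece 6:e rests on {4:e}
piece 7:e rests on {6:e}
piece 8:a rests on {5:a}
piece 9:a rests on {8:a}
minimal pieces: {0:o}
ways to finish when only these pieces remain (= sum over removing one remaining piece with nothing left below it):
  1 left: {7}→1  {9}→1
  2 left: {6,7}→1  {7,9}→2  {8,9}→1
  3 left: {4,6,7}→1  {5,8,9}→1  {6,7,9}→3  {7,8,9}→3
  4 left: {1,4,6,7}→1  {3,5,8,9}→1  {4,6,7,9}→4  {5,7,8,9}→4  {6,7,8,9}→6
  5 left: {1,4,6,7,9}→5  {2,3,5,8,9}→1  {3,5,7,8,9}→5  {4,6,7,8,9}→10  {5,6,7,8,9}→10
  6 left: {1,4,6,7,8,9}→15  {2,3,5,7,8,9}→6  {3,5,6,7,8,9}→15  {4,5,6,7,8,9}→20
  7 left: {1,4,5,6,7,8,9}→35  {2,3,5,6,7,8,9}→21  {3,4,5,6,7,8,9}→35
  8 left: {1,3,4,5,6,7,8,9}→70  {2,3,4,5,6,7,8,9}→56
  placing 0:o first → 126 extensions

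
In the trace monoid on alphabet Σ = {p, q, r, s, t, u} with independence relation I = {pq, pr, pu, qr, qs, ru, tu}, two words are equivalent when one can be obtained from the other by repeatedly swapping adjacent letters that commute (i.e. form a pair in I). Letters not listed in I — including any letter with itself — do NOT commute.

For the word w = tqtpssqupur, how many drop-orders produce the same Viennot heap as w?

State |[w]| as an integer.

56

0(t) covers ∅
1(q) covers 0:t
2(t) covers 1:q
3(p) covers 2:t
4(s) covers 3:p
5(s) covers 4:s
6(q) covers 2:t
7(u) covers 5:s, 6:q
8(p) covers 5:s
9(u) covers 7:u
10(r) covers 5:s
floor of heap: 0:t
completions by unplaced set U, small U first (add the entries for U minus each lowest piece of U):
  |U|=1: {8}:1  {9}:1  {10}:1
  |U|=2: {7,9}:1  {8,9}:2  {8,10}:2  {9,10}:2
  |U|=3: {6,7,9}:1  {7,8,9}:3  {7,9,10}:3  {8,9,10}:6
  |U|=4: {6,7,8,9}:4  {6,7,9,10}:4  {7,8,9,10}:12
  |U|=5: {5,7,8,9,10}:12  {6,7,8,9,10}:20
  |U|=6: {4,5,7,8,9,10}:12  {5,6,7,8,9,10}:32
  |U|=7: {3,4,5,7,8,9,10}:12  {4,5,6,7,8,9,10}:44
  |U|=8: {3,4,5,6,7,8,9,10}:56
  |U|=9: {2,3,4,5,6,7,8,9,10}:56
  start at 0(t): 56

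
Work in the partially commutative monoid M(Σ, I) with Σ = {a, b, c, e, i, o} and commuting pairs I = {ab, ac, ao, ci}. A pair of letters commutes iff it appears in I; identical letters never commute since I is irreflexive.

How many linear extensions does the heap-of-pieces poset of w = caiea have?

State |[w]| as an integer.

3

drop 0:c onto floor
drop 1:a onto floor
drop 2:i onto {1:a}
drop 3:e onto {0:c, 2:i}
drop 4:a onto {3:e}
ground layer = {0:c, 1:a}
drop-orders for the pieces not yet dropped (sum over which currently-grounded one goes next):
  1 to go: {4} 1
  2 to go: {3,4} 1
  3 to go: {0,3,4} 1  {2,3,4} 1
  if 0:c drops first: 1 orders
  if 1:a drops first: 2 orders
heap linearizations: 3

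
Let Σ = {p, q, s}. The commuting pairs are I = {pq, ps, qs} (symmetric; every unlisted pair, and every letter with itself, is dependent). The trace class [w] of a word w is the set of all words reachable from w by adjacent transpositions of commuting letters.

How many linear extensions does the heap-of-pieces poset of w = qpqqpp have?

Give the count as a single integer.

piece 0:q — minimal
piece 1:p — minimal
piece 2:q rests on {0:q}
piece 3:q rests on {2:q}
piece 4:p rests on {1:p}
piece 5:p rests on {4:p}
minimal pieces: {0:q, 1:p}
ways to finish when only these pieces remain (= sum over removing one remaining piece with nothing left below it):
  1 left: {3}→1  {5}→1
  2 left: {2,3}→1  {3,5}→2  {4,5}→1
  3 left: {0,2,3}→1  {1,4,5}→1  {2,3,5}→3  {3,4,5}→3
  4 left: {0,2,3,5}→4  {1,3,4,5}→4  {2,3,4,5}→6
  placing 0:q first → 10 extensions
  placing 1:p first → 10 extensions
total linear extensions = 20

20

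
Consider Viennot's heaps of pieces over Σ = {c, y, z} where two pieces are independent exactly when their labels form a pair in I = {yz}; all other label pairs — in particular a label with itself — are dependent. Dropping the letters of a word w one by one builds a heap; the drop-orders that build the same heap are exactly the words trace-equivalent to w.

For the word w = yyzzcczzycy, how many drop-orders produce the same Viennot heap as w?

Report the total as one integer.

18

drop 0:y onto floor
drop 1:y onto {0:y}
drop 2:z onto floor
drop 3:z onto {2:z}
drop 4:c onto {1:y, 3:z}
drop 5:c onto {4:c}
drop 6:z onto {5:c}
drop 7:z onto {6:z}
drop 8:y onto {5:c}
drop 9:c onto {7:z, 8:y}
drop 10:y onto {9:c}
ground layer = {0:y, 2:z}
drop-orders for the pieces not yet dropped (sum over which currently-grounded one goes next):
  1 to go: {10} 1
  2 to go: {9,10} 1
  3 to go: {7,9,10} 1  {8,9,10} 1
  4 to go: {6,7,9,10} 1  {7,8,9,10} 2
  5 to go: {6,7,8,9,10} 3
  6 to go: {5,6,7,8,9,10} 3
  7 to go: {4,5,6,7,8,9,10} 3
  8 to go: {1,4,5,6,7,8,9,10} 3  {3,4,5,6,7,8,9,10} 3
  9 to go: {0,1,4,5,6,7,8,9,10} 3  {1,3,4,5,6,7,8,9,10} 6  {2,3,4,5,6,7,8,9,10} 3
  if 0:y drops first: 9 orders
  if 2:z drops first: 9 orders
heap linearizations: 18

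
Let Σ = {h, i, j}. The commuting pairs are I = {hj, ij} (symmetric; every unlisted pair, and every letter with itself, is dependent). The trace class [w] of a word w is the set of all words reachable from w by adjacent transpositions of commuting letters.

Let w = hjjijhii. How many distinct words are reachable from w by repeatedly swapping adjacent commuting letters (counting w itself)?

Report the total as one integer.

0(h) covers ∅
1(j) covers ∅
2(j) covers 1:j
3(i) covers 0:h
4(j) covers 2:j
5(h) covers 3:i
6(i) covers 5:h
7(i) covers 6:i
floor of heap: 0:h, 1:j
completions by unplaced set U, small U first (add the entries for U minus each lowest piece of U):
  |U|=1: {4}:1  {7}:1
  |U|=2: {2,4}:1  {4,7}:2  {6,7}:1
  |U|=3: {1,2,4}:1  {2,4,7}:3  {4,6,7}:3  {5,6,7}:1
  |U|=4: {1,2,4,7}:4  {2,4,6,7}:6  {3,5,6,7}:1  {4,5,6,7}:4
  |U|=5: {0,3,5,6,7}:1  {1,2,4,6,7}:10  {2,4,5,6,7}:10  {3,4,5,6,7}:5
  |U|=6: {0,3,4,5,6,7}:6  {1,2,4,5,6,7}:20  {2,3,4,5,6,7}:15
  start at 0(h): 35
  start at 1(j): 21
sum over floor = 56

56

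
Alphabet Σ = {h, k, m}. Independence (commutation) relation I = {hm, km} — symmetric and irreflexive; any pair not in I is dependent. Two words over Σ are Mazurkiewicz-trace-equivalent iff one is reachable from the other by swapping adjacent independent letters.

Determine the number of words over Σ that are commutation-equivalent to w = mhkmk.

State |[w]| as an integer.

piece 0:m — minimal
piece 1:h — minimal
piece 2:k rests on {1:h}
piece 3:m rests on {0:m}
piece 4:k rests on {2:k}
minimal pieces: {0:m, 1:h}
ways to finish when only these pieces remain (= sum over removing one remaining piece with nothing left below it):
  1 left: {3}→1  {4}→1
  2 left: {0,3}→1  {2,4}→1  {3,4}→2
  3 left: {0,3,4}→3  {1,2,4}→1  {2,3,4}→3
  placing 0:m first → 4 extensions
  placing 1:h first → 6 extensions
total linear extensions = 10

10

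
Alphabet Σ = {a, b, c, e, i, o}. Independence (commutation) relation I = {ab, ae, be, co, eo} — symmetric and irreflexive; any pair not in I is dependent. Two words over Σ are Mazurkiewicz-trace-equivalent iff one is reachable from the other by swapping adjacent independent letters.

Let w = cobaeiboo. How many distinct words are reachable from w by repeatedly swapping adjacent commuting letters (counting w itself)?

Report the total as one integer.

#0=c has no predecessor
#1=o has no predecessor
#2=b depends on [0:c, 1:o]
#3=a depends on [0:c, 1:o]
#4=e depends on [0:c]
#5=i depends on [2:b, 3:a, 4:e]
#6=b depends on [5:i]
#7=o depends on [6:b]
#8=o depends on [7:o]
sources: [0:c, 1:o]
N(rest) = Σ N(rest − s) over sources s of rest; N(one piece) = 1:
  size 1 → [8]=1
  size 2 → [7,8]=1
  size 3 → [6,7,8]=1
  size 4 → [5,6,7,8]=1
  size 5 → [2,5,6,7,8]=1  [3,5,6,7,8]=1  [4,5,6,7,8]=1
  size 6 → [2,3,5,6,7,8]=2  [2,4,5,6,7,8]=2  [3,4,5,6,7,8]=2
  size 7 → [1,2,3,5,6,7,8]=2  [2,3,4,5,6,7,8]=6
  first=0(c) contributes 8
  first=1(o) contributes 6
|[w]| = 14

14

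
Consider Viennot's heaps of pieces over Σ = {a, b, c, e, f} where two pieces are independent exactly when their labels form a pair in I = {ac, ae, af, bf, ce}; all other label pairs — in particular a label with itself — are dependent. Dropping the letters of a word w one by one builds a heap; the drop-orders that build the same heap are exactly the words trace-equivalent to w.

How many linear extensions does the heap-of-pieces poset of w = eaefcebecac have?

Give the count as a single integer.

144

piece 0:e — minimal
piece 1:a — minimal
piece 2:e rests on {0:e}
piece 3:f rests on {2:e}
piece 4:c rests on {3:f}
piece 5:e rests on {3:f}
piece 6:b rests on {1:a, 4:c, 5:e}
piece 7:e rests on {6:b}
piece 8:c rests on {6:b}
piece 9:a rests on {6:b}
piece 10:c rests on {8:c}
minimal pieces: {0:e, 1:a}
ways to finish when only these pieces remain (= sum over removing one remaining piece with nothing left below it):
  1 left: {7}→1  {9}→1  {10}→1
  2 left: {7,9}→2  {7,10}→2  {8,10}→1  {9,10}→2
  3 left: {7,8,10}→3  {7,9,10}→6  {8,9,10}→3
  4 left: {7,8,9,10}→12
  5 left: {6,7,8,9,10}→12
  6 left: {1,6,7,8,9,10}→12  {4,6,7,8,9,10}→12  {5,6,7,8,9,10}→12
  7 left: {1,4,6,7,8,9,10}→24  {1,5,6,7,8,9,10}→24  {4,5,6,7,8,9,10}→24
  8 left: {1,4,5,6,7,8,9,10}→72  {3,4,5,6,7,8,9,10}→24
  9 left: {1,3,4,5,6,7,8,9,10}→96  {2,3,4,5,6,7,8,9,10}→24
  placing 0:e first → 120 extensions
  placing 1:a first → 24 extensions
total linear extensions = 144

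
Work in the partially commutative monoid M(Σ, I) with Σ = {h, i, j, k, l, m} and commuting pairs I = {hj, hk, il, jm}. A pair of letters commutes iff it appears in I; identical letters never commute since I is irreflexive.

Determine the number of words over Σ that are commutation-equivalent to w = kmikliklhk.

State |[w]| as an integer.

drop 0:k onto floor
drop 1:m onto {0:k}
drop 2:i onto {1:m}
drop 3:k onto {2:i}
drop 4:l onto {3:k}
drop 5:i onto {3:k}
drop 6:k onto {4:l, 5:i}
drop 7:l onto {6:k}
drop 8:h onto {7:l}
drop 9:k onto {7:l}
ground layer = {0:k}
drop-orders for the pieces not yet dropped (sum over which currently-grounded one goes next):
  1 to go: {8} 1  {9} 1
  2 to go: {8,9} 2
  3 to go: {7,8,9} 2
  4 to go: {6,7,8,9} 2
  5 to go: {4,6,7,8,9} 2  {5,6,7,8,9} 2
  6 to go: {4,5,6,7,8,9} 4
  7 to go: {3,4,5,6,7,8,9} 4
  8 to go: {2,3,4,5,6,7,8,9} 4
  if 0:k drops first: 4 orders

4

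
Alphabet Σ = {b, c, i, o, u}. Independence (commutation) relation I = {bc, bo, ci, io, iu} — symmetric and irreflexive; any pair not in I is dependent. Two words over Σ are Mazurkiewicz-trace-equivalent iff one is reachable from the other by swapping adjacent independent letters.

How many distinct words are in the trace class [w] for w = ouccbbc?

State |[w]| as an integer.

10

#0=o has no predecessor
#1=u depends on [0:o]
#2=c depends on [1:u]
#3=c depends on [2:c]
#4=b depends on [1:u]
#5=b depends on [4:b]
#6=c depends on [3:c]
sources: [0:o]
N(rest) = Σ N(rest − s) over sources s of rest; N(one piece) = 1:
  size 1 → [5]=1  [6]=1
  size 2 → [3,6]=1  [4,5]=1  [5,6]=2
  size 3 → [2,3,6]=1  [3,5,6]=3  [4,5,6]=3
  size 4 → [2,3,5,6]=4  [3,4,5,6]=6
  size 5 → [2,3,4,5,6]=10
  first=0(o) contributes 10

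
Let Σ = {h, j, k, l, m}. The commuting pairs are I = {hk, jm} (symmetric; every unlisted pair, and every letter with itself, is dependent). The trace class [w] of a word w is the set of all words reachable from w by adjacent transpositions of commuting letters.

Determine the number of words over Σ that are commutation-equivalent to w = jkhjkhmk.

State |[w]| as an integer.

piece 0:j — minimal
piece 1:k rests on {0:j}
piece 2:h rests on {0:j}
piece 3:j rests on {1:k, 2:h}
piece 4:k rests on {3:j}
piece 5:h rests on {3:j}
piece 6:m rests on {4:k, 5:h}
piece 7:k rests on {6:m}
minimal pieces: {0:j}
ways to finish when only these pieces remain (= sum over removing one remaining piece with nothing left below it):
  1 left: {7}→1
  2 left: {6,7}→1
  3 left: {4,6,7}→1  {5,6,7}→1
  4 left: {4,5,6,7}→2
  5 left: {3,4,5,6,7}→2
  6 left: {1,3,4,5,6,7}→2  {2,3,4,5,6,7}→2
  placing 0:j first → 4 extensions

4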